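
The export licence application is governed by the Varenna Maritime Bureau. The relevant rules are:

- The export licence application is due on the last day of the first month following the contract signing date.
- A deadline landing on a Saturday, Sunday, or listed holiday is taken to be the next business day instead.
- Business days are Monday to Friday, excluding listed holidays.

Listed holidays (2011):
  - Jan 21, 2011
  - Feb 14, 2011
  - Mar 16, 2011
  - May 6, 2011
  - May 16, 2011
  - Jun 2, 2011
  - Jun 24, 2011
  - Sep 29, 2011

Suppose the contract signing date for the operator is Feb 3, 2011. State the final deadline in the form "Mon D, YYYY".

The first month after Feb 3, 2011 is March 2011, whose last day is Mar 31, 2011.
Mar 31, 2011 falls on a Thursday, which is a business day, so no adjustment is needed.
Final deadline: Mar 31, 2011.

Mar 31, 2011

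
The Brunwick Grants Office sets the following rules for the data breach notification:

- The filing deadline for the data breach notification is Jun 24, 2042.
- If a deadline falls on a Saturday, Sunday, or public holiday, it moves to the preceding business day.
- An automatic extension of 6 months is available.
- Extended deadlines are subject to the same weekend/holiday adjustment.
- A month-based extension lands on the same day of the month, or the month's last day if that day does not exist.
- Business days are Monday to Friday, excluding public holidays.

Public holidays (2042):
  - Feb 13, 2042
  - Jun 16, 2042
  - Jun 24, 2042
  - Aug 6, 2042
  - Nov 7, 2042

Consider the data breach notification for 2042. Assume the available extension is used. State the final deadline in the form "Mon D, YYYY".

The statutory due date is Jun 24, 2042.
Because Jun 24, 2042 is a listed holiday, the deadline becomes Jun 23, 2042 (Monday).
Add 6 months to Jun 23, 2042: Dec 23, 2042.
Dec 23, 2042 is a Tuesday and not a listed holiday, so it stands.
So the filing is due Dec 23, 2042.

Dec 23, 2042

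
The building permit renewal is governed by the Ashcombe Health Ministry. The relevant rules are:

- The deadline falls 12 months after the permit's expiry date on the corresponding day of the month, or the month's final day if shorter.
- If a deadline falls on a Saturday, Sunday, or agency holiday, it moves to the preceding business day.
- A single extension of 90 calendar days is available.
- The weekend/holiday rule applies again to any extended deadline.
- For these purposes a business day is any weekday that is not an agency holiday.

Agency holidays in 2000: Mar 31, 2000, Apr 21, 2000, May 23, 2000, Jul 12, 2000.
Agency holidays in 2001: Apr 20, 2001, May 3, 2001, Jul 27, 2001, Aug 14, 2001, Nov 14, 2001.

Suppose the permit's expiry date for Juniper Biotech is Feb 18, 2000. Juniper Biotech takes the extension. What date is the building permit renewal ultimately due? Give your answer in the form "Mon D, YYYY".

May 17, 2001

12 months from Feb 18, 2000 is Feb 18, 2001.
Because Feb 18, 2001 is a Sunday, the deadline becomes Feb 16, 2001 (Friday).
Applying the 90-calendar-day extension: Feb 16, 2001 + 90 days = May 17, 2001.
May 17, 2001 (Thursday) is already a business day.
Deadline: May 17, 2001.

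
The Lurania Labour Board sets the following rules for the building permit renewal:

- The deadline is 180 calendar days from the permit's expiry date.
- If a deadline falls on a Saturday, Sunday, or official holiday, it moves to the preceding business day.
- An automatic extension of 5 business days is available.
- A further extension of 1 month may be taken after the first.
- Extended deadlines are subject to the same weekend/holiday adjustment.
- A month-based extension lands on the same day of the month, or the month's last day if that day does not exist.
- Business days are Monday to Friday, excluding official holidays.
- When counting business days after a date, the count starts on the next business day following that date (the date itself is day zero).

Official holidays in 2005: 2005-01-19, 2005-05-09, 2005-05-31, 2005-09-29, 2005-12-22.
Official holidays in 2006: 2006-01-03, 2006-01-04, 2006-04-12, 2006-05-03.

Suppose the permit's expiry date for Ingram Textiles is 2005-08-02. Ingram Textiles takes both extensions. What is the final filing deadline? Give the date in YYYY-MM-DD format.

180 calendar days after 2005-08-02 is 2006-01-29.
Because 2006-01-29 is a Sunday, the deadline becomes 2006-01-27 (Friday).
Applying the 5-business-day extension: 5 business days after 2006-01-27 is 2006-02-03.
Since 2006-02-03 is a Friday and not a holiday, the date is unchanged.
The 1 month extension carries 2006-02-03 to 2006-03-03.
Since 2006-03-03 is a Friday and not a holiday, the date is unchanged.
The final due date is 2006-03-03.

2006-03-03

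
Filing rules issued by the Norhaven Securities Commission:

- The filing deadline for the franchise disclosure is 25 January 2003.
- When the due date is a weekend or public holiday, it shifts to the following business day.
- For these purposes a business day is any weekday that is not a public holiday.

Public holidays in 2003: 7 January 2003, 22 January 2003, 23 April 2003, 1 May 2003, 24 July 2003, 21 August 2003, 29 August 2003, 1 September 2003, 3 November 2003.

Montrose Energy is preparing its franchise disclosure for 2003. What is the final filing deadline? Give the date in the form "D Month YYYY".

Start from the fixed due date, 25 January 2003.
Because 25 January 2003 is a Saturday, the deadline becomes 27 January 2003 (Monday).
So the filing is due 27 January 2003.

27 January 2003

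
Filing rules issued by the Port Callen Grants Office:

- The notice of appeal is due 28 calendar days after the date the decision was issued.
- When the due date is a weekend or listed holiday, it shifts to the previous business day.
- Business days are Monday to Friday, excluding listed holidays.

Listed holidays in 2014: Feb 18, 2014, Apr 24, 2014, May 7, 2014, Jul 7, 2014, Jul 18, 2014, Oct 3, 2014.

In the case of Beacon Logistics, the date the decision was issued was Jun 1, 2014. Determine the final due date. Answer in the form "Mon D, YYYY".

Adding 28 calendar days to Jun 1, 2014 gives Jun 29, 2014.
Jun 29, 2014 is a Sunday; the preceding business day is Jun 27, 2014 (Friday).
The final due date is Jun 27, 2014.

Jun 27, 2014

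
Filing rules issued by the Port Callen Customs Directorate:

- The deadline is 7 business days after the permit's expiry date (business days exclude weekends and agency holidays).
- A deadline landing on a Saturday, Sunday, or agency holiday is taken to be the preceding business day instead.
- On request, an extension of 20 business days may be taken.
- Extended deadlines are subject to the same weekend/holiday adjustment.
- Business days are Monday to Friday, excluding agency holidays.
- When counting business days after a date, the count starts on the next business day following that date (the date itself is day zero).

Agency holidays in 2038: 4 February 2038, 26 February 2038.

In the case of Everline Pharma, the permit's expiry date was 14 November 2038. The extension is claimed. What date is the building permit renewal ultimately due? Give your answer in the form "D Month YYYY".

21 December 2038

Starting the day after 14 November 2038 and counting 7 business days lands on 23 November 2038.
23 November 2038 is a Tuesday and not a listed holiday, so it stands.
Applying the 20-business-day extension: 20 business days after 23 November 2038 is 21 December 2038.
21 December 2038 (Tuesday) is already a business day.
So the filing is due 21 December 2038.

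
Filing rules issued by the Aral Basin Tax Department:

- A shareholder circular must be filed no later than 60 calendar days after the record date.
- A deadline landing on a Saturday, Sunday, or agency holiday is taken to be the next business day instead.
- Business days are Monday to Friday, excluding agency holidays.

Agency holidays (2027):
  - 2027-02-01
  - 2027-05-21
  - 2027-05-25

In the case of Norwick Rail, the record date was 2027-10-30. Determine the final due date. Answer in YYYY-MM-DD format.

From 2027-10-30, 60 calendar days later is 2027-12-29.
2027-12-29 falls on a Wednesday, which is a business day, so no adjustment is needed.
Final deadline: 2027-12-29.

2027-12-29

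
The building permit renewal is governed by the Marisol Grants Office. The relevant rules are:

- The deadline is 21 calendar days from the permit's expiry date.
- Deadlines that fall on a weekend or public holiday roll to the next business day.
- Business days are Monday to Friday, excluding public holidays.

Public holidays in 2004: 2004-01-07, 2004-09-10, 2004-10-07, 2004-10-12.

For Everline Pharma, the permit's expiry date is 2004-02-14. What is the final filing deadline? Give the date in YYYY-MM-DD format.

From 2004-02-14, 21 calendar days later is 2004-03-06.
2004-03-06 falls on a Saturday. Rolling to the next business day gives 2004-03-08, a Monday.
The final due date is 2004-03-08.

2004-03-08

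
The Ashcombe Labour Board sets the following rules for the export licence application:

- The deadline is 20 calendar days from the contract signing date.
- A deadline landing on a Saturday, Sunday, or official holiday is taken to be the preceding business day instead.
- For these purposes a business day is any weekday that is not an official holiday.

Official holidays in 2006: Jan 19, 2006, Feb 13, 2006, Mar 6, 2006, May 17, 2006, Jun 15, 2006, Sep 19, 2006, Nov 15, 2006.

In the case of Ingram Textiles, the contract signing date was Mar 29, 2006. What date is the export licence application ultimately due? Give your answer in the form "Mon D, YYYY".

Apr 18, 2006

Adding 20 calendar days to Mar 29, 2006 gives Apr 18, 2006.
Apr 18, 2006 is a Tuesday and not a listed holiday, so it stands.
Deadline: Apr 18, 2006.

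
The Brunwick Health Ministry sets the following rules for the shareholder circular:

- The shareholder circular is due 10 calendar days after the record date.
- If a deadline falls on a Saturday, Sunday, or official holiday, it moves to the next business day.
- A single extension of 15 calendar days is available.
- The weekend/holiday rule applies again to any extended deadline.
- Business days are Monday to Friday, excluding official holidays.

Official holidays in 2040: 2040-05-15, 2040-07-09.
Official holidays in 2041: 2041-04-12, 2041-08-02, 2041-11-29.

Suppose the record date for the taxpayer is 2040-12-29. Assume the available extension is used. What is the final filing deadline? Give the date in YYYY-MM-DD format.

10 calendar days after 2040-12-29 is 2041-01-08.
2041-01-08 falls on a Tuesday, which is a business day, so no adjustment is needed.
Applying the 15-calendar-day extension: 2041-01-08 + 15 days = 2041-01-23.
2041-01-23 (Wednesday) is already a business day.
Final deadline: 2041-01-23.

2041-01-23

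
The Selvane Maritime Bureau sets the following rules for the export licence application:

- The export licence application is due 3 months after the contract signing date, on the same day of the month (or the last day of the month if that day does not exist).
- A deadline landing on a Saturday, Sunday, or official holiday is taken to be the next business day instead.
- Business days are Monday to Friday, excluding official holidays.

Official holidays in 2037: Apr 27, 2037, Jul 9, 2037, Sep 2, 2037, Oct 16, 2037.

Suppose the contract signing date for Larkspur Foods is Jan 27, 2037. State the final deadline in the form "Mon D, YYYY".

Moving 3 months forward from Jan 27, 2037 on the corresponding day gives Apr 27, 2037.
Because Apr 27, 2037 is a listed holiday, the deadline becomes Apr 28, 2037 (Tuesday).
The final due date is Apr 28, 2037.

Apr 28, 2037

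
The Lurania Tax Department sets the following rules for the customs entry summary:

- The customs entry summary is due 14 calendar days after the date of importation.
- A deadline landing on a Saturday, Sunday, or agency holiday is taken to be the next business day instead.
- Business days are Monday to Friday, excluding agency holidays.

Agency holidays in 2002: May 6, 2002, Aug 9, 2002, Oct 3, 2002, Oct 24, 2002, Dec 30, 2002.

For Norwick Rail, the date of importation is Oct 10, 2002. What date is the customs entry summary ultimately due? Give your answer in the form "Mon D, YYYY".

Oct 25, 2002

14 calendar days after Oct 10, 2002 is Oct 24, 2002.
Oct 24, 2002 is a listed holiday, so it moves to the next business day, Oct 25, 2002 (Friday).
The final due date is Oct 25, 2002.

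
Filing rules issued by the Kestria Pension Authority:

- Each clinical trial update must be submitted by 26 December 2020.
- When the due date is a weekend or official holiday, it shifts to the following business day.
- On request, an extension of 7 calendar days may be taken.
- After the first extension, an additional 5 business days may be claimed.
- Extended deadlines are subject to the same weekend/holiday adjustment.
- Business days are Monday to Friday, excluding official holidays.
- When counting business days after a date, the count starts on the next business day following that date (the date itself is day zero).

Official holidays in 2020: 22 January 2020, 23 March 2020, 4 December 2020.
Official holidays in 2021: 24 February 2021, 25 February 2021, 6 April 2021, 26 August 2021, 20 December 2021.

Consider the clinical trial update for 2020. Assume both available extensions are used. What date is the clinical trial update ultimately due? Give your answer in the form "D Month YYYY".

Start from the fixed due date, 26 December 2020.
26 December 2020 is a Saturday; the next business day is 28 December 2020 (Monday).
Add the 7 calendar-day extension to 28 December 2020: 4 January 2021.
Since 4 January 2021 is a Monday and not a holiday, the date is unchanged.
Applying the 5-business-day extension: 5 business days after 4 January 2021 is 11 January 2021.
Since 11 January 2021 is a Monday and not a holiday, the date is unchanged.
Final deadline: 11 January 2021.

11 January 2021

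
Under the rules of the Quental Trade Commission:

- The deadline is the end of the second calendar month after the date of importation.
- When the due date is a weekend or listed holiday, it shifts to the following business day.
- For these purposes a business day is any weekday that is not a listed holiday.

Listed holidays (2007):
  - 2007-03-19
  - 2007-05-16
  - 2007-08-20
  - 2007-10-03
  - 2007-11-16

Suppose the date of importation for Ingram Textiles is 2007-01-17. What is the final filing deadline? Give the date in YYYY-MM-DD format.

2007-04-02

2 months after 2007-01-17 falls in March 2007; the last day of that month is 2007-03-31.
2007-03-31 falls on a Saturday. Rolling to the next business day gives 2007-04-02, a Monday.
Final deadline: 2007-04-02.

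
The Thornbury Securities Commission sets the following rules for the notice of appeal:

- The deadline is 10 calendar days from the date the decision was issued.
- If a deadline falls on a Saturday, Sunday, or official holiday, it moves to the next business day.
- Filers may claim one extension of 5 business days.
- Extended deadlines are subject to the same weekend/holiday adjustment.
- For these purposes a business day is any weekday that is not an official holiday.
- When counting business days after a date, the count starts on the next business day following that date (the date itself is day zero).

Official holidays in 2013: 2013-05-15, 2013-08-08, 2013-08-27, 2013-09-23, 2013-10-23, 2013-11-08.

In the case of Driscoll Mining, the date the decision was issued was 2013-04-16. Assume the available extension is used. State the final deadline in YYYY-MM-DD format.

2013-05-03

10 calendar days after 2013-04-16 is 2013-04-26.
2013-04-26 (Friday) is already a business day.
Applying the 5-business-day extension: 5 business days after 2013-04-26 is 2013-05-03.
Since 2013-05-03 is a Friday and not a holiday, the date is unchanged.
The final due date is 2013-05-03.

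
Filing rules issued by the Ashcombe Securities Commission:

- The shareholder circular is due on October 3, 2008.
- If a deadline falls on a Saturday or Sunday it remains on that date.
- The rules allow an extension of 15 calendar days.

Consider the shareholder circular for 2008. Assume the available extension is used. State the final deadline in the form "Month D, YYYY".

The stated deadline is October 3, 2008.
No adjustment is made for weekends or holidays, so October 3, 2008 stands.
Add the 15 calendar-day extension to October 3, 2008: October 18, 2008.
No adjustment is made for weekends or holidays, so October 18, 2008 stands.
The final due date is October 18, 2008.

October 18, 2008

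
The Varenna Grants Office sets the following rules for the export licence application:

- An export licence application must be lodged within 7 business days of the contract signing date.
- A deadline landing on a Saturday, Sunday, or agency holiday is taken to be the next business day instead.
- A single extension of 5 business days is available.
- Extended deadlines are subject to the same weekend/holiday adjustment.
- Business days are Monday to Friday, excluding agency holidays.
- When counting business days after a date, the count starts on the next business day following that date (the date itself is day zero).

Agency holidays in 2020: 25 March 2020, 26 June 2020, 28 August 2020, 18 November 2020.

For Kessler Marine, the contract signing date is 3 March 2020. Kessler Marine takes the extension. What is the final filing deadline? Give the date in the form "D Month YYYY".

19 March 2020

7 business days after 3 March 2020, excluding weekends and holidays, is 12 March 2020.
Since 12 March 2020 is a Thursday and not a holiday, the date is unchanged.
Applying the 5-business-day extension: 5 business days after 12 March 2020 is 19 March 2020.
19 March 2020 falls on a Thursday, which is a business day, so no adjustment is needed.
The final due date is 19 March 2020.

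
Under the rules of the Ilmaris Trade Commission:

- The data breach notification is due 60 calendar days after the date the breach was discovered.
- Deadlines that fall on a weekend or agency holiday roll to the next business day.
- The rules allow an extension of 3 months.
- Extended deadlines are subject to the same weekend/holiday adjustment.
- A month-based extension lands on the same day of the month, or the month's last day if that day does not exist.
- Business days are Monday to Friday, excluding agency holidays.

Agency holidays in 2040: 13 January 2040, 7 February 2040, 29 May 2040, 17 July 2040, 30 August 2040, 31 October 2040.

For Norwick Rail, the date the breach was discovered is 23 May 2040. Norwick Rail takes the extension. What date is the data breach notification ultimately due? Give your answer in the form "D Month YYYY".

Trigger date 23 May 2040 + 60 calendar days = 22 July 2040.
22 July 2040 falls on a Sunday. Rolling to the next business day gives 23 July 2040, a Monday.
Applying the 3 months extension: 3 months after 23 July 2040 is 23 October 2040.
Since 23 October 2040 is a Tuesday and not a holiday, the date is unchanged.
So the filing is due 23 October 2040.

23 October 2040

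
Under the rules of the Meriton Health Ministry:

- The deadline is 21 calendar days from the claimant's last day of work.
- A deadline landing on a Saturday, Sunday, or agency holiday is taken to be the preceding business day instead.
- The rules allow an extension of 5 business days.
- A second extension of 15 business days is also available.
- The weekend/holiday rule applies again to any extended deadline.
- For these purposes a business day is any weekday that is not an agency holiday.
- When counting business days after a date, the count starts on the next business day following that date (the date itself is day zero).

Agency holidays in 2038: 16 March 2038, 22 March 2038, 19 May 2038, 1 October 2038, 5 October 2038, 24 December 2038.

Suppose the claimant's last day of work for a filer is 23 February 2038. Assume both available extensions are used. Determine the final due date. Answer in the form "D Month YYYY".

21 calendar days after 23 February 2038 is 16 March 2038.
16 March 2038 is a listed holiday; the preceding business day is 15 March 2038 (Monday).
Counting 5 further business days from 15 March 2038 reaches 24 March 2038.
24 March 2038 (Wednesday) is already a business day.
Counting 15 further business days from 24 March 2038 reaches 14 April 2038.
14 April 2038 falls on a Wednesday, which is a business day, so no adjustment is needed.
Deadline: 14 April 2038.

14 April 2038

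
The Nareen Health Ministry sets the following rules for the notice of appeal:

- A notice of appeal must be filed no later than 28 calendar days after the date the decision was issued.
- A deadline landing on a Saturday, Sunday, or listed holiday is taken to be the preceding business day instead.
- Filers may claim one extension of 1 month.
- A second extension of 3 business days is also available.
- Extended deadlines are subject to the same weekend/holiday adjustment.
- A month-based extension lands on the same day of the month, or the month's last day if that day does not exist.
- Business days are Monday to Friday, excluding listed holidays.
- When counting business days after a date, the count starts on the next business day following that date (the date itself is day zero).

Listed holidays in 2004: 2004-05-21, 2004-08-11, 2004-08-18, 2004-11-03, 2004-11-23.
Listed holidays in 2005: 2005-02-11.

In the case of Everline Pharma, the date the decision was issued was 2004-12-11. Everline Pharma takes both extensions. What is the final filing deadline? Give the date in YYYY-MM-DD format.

2005-02-10

From 2004-12-11, 28 calendar days later is 2005-01-08.
2005-01-08 is a Saturday, so it moves to the preceding business day, 2005-01-07 (Friday).
Applying the 1 month extension: 1 month after 2005-01-07 is 2005-02-07.
2005-02-07 falls on a Monday, which is a business day, so no adjustment is needed.
The 3-business-day extension runs from 2005-02-07 to 2005-02-10.
2005-02-10 falls on a Thursday, which is a business day, so no adjustment is needed.
The final due date is 2005-02-10.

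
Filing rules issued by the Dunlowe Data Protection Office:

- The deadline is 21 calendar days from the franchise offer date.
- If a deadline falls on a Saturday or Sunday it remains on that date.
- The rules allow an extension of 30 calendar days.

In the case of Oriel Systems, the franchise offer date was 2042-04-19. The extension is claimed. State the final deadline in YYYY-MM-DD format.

2042-06-09

21 calendar days after 2042-04-19 is 2042-05-10.
2042-05-10 is a Saturday; no weekend or holiday adjustment applies.
Applying the 30-calendar-day extension: 2042-05-10 + 30 days = 2042-06-09.
2042-06-09 falls on a Monday. The rules make no weekend/holiday allowance, so it remains 2042-06-09.
Deadline: 2042-06-09.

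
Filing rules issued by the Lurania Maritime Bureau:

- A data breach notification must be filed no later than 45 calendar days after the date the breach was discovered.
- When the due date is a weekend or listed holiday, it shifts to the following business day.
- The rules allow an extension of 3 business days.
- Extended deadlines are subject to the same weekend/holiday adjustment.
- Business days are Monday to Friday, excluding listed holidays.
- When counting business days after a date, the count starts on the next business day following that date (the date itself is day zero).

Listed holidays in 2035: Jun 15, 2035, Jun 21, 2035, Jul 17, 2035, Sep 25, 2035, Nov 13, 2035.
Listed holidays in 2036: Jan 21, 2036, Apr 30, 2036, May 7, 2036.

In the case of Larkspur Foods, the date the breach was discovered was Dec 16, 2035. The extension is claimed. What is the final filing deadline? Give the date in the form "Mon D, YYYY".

Feb 4, 2036

Trigger date Dec 16, 2035 + 45 calendar days = Jan 30, 2036.
Since Jan 30, 2036 is a Wednesday and not a holiday, the date is unchanged.
The 3-business-day extension runs from Jan 30, 2036 to Feb 4, 2036.
Feb 4, 2036 (Monday) is already a business day.
Final deadline: Feb 4, 2036.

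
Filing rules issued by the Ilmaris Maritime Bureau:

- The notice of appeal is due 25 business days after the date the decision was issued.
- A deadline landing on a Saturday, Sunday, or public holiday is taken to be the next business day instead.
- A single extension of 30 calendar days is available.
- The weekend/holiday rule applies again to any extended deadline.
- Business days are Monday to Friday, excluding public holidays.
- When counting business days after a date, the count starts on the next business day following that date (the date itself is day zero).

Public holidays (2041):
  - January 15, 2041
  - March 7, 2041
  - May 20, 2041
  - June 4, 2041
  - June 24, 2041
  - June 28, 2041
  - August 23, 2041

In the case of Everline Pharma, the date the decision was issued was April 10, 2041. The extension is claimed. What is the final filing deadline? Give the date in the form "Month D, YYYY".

Starting the day after April 10, 2041 and counting 25 business days lands on May 15, 2041.
Since May 15, 2041 is a Wednesday and not a holiday, the date is unchanged.
With the 30-day extension, May 15, 2041 becomes June 14, 2041.
June 14, 2041 (Friday) is already a business day.
Deadline: June 14, 2041.

June 14, 2041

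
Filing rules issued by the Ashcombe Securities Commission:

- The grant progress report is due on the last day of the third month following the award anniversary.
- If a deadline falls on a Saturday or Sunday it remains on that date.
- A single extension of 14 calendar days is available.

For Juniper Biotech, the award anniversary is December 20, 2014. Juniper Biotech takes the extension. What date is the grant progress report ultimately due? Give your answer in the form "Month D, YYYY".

3 months after December 20, 2014 falls in March 2015; the last day of that month is March 31, 2015.
March 31, 2015 falls on a Tuesday. The rules make no weekend/holiday allowance, so it remains March 31, 2015.
With the 14-day extension, March 31, 2015 becomes April 14, 2015.
No adjustment is made for weekends or holidays, so April 14, 2015 stands.
Deadline: April 14, 2015.

April 14, 2015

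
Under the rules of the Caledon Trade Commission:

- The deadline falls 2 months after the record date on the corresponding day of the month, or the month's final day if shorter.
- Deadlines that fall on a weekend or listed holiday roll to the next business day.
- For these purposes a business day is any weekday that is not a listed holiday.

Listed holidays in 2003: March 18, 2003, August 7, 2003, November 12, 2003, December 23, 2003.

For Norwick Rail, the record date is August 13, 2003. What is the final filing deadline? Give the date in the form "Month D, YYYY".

Moving 2 months forward from August 13, 2003 on the corresponding day gives October 13, 2003.
October 13, 2003 falls on a Monday, which is a business day, so no adjustment is needed.
So the filing is due October 13, 2003.

October 13, 2003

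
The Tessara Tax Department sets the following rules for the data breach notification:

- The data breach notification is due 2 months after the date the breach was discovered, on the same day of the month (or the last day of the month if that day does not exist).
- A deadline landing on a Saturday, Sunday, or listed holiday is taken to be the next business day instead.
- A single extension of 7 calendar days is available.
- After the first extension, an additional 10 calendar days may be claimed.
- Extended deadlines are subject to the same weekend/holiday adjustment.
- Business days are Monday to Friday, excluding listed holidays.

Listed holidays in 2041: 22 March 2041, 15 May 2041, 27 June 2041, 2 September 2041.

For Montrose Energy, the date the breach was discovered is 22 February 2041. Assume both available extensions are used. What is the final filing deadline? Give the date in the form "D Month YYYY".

9 May 2041

2 months from 22 February 2041 is 22 April 2041.
Since 22 April 2041 is a Monday and not a holiday, the date is unchanged.
The 7-calendar-day extension moves the deadline from 22 April 2041 to 29 April 2041.
29 April 2041 (Monday) is already a business day.
The 10-calendar-day extension moves the deadline from 29 April 2041 to 9 May 2041.
9 May 2041 is a Thursday and not a listed holiday, so it stands.
Final deadline: 9 May 2041.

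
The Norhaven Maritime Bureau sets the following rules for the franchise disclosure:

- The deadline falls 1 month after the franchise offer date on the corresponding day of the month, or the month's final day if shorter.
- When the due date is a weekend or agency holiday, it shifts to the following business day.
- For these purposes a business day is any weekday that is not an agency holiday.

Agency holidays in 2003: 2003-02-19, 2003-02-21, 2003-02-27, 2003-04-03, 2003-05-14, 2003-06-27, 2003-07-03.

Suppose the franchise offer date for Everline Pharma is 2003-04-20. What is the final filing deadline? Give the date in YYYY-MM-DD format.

Moving 1 month forward from 2003-04-20 on the corresponding day gives 2003-05-20.
2003-05-20 falls on a Tuesday, which is a business day, so no adjustment is needed.
So the filing is due 2003-05-20.

2003-05-20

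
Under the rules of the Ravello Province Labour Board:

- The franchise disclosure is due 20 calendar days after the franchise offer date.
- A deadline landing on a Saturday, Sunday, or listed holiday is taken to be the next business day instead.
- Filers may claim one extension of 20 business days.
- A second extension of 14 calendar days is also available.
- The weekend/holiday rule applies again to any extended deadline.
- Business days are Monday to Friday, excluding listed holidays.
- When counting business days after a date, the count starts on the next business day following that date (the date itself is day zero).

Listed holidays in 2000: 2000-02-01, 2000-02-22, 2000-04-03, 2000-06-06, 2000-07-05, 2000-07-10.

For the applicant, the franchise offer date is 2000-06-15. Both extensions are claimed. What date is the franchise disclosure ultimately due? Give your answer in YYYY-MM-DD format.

2000-08-18

Adding 20 calendar days to 2000-06-15 gives 2000-07-05.
2000-07-05 falls on a listed holiday. Rolling to the next business day gives 2000-07-06, a Thursday.
Counting 20 further business days from 2000-07-06 reaches 2000-08-04.
2000-08-04 falls on a Friday, which is a business day, so no adjustment is needed.
With the 14-day extension, 2000-08-04 becomes 2000-08-18.
Since 2000-08-18 is a Friday and not a holiday, the date is unchanged.
So the filing is due 2000-08-18.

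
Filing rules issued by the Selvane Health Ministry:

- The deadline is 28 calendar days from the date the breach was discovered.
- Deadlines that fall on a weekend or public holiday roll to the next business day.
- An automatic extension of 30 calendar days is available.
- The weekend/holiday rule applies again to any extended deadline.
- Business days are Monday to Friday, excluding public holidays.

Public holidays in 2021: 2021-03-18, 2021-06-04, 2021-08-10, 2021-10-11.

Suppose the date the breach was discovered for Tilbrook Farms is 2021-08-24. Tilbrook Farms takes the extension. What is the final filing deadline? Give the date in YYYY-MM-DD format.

From 2021-08-24, 28 calendar days later is 2021-09-21.
Since 2021-09-21 is a Tuesday and not a holiday, the date is unchanged.
The 30-calendar-day extension moves the deadline from 2021-09-21 to 2021-10-21.
2021-10-21 is a Thursday and not a listed holiday, so it stands.
The final due date is 2021-10-21.

2021-10-21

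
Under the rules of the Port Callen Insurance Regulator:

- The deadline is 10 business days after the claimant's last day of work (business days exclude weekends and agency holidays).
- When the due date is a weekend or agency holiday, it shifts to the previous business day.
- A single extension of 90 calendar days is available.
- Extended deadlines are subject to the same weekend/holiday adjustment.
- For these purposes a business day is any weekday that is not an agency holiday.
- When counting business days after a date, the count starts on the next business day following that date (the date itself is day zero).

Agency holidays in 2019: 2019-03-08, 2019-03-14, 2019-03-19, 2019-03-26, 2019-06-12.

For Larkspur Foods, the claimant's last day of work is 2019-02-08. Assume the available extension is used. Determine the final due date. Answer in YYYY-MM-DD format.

10 business days after 2019-02-08, excluding weekends and holidays, is 2019-02-22.
Since 2019-02-22 is a Friday and not a holiday, the date is unchanged.
Add the 90 calendar-day extension to 2019-02-22: 2019-05-23.
Since 2019-05-23 is a Thursday and not a holiday, the date is unchanged.
Final deadline: 2019-05-23.

2019-05-23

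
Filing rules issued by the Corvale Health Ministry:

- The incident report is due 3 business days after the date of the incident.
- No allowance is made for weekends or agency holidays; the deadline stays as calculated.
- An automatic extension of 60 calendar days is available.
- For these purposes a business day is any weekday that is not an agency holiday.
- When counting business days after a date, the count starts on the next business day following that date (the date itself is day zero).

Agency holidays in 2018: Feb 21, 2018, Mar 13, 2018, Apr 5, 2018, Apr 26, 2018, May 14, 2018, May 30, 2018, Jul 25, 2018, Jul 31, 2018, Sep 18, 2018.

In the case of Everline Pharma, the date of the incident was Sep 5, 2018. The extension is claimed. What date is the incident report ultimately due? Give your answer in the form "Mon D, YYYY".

Nov 9, 2018

Starting the day after Sep 5, 2018 and counting 3 business days lands on Sep 10, 2018.
No adjustment is made for weekends or holidays, so Sep 10, 2018 stands.
Applying the 60-calendar-day extension: Sep 10, 2018 + 60 days = Nov 9, 2018.
Nov 9, 2018 falls on a Friday. The rules make no weekend/holiday allowance, so it remains Nov 9, 2018.
Final deadline: Nov 9, 2018.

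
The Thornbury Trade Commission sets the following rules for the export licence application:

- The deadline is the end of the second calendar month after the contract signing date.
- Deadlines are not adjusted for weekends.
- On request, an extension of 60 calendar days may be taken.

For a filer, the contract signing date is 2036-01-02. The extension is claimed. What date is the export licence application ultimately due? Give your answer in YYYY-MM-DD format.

2036-05-30

2 months after 2036-01-02 is March 2036; that month ends on 2036-03-31.
No adjustment is made for weekends or holidays, so 2036-03-31 stands.
Add the 60 calendar-day extension to 2036-03-31: 2036-05-30.
No adjustment is made for weekends or holidays, so 2036-05-30 stands.
So the filing is due 2036-05-30.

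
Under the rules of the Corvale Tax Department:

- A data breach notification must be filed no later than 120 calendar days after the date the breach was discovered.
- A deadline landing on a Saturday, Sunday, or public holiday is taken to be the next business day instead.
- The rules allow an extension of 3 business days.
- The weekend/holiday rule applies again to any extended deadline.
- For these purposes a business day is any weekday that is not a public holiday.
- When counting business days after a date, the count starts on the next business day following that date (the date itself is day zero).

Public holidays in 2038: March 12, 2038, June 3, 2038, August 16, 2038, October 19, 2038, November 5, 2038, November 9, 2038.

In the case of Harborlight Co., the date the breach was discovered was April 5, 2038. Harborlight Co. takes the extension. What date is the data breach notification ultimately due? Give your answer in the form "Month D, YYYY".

August 6, 2038

120 calendar days after April 5, 2038 is August 3, 2038.
August 3, 2038 (Tuesday) is already a business day.
Applying the 3-business-day extension: 3 business days after August 3, 2038 is August 6, 2038.
August 6, 2038 falls on a Friday, which is a business day, so no adjustment is needed.
So the filing is due August 6, 2038.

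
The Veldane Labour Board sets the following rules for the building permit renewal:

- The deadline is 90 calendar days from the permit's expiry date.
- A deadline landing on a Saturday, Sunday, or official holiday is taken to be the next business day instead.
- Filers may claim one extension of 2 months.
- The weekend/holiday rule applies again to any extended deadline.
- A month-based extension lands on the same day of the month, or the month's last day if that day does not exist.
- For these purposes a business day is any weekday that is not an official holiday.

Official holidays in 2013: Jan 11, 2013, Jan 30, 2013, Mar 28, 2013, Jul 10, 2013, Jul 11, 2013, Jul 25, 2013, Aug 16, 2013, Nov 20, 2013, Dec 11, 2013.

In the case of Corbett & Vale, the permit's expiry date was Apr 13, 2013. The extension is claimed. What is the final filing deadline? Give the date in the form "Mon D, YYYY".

Adding 90 calendar days to Apr 13, 2013 gives Jul 12, 2013.
Jul 12, 2013 is a Friday and not a listed holiday, so it stands.
The 2 months extension carries Jul 12, 2013 to Sep 12, 2013.
Sep 12, 2013 (Thursday) is already a business day.
Final deadline: Sep 12, 2013.

Sep 12, 2013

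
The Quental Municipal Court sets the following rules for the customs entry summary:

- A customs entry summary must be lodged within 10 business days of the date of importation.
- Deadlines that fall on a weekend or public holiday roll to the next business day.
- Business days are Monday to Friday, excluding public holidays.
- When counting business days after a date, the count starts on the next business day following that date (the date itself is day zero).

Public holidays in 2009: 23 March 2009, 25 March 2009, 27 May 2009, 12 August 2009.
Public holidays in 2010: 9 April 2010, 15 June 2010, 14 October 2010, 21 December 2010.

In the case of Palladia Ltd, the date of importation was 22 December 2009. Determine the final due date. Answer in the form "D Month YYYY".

5 January 2010

Counting 10 business days after 22 December 2009 (skipping weekends and listed holidays) reaches 5 January 2010.
5 January 2010 (Tuesday) is already a business day.
Deadline: 5 January 2010.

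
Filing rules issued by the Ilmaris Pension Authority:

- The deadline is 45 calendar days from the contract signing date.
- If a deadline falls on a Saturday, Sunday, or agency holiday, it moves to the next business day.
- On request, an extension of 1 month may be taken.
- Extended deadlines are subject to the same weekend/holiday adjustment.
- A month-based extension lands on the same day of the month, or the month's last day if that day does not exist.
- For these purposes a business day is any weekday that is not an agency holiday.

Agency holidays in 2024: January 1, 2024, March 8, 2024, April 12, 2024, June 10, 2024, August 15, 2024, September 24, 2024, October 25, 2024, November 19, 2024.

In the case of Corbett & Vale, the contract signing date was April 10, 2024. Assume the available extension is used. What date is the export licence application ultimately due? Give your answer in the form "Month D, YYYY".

June 27, 2024

Trigger date April 10, 2024 + 45 calendar days = May 25, 2024.
Because May 25, 2024 is a Saturday, the deadline becomes May 27, 2024 (Monday).
Add 1 month to May 27, 2024: June 27, 2024.
June 27, 2024 falls on a Thursday, which is a business day, so no adjustment is needed.
Final deadline: June 27, 2024.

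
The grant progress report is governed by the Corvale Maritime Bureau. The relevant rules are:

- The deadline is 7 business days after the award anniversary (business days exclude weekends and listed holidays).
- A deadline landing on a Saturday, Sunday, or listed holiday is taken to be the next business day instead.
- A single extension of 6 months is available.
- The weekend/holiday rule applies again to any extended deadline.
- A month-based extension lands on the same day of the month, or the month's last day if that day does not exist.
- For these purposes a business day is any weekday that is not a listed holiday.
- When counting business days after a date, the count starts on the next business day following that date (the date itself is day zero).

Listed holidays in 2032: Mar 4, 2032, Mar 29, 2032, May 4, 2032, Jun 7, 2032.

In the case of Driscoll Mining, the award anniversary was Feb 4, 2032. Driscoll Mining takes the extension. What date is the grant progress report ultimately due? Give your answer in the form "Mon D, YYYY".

Starting the day after Feb 4, 2032 and counting 7 business days lands on Feb 13, 2032.
Feb 13, 2032 falls on a Friday, which is a business day, so no adjustment is needed.
Add 6 months to Feb 13, 2032: Aug 13, 2032.
Aug 13, 2032 is a Friday and not a listed holiday, so it stands.
Deadline: Aug 13, 2032.

Aug 13, 2032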